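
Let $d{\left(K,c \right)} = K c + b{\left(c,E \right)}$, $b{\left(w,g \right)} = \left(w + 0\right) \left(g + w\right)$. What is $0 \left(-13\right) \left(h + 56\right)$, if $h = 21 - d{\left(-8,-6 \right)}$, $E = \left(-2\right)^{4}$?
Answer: $0$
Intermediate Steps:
$E = 16$
$b{\left(w,g \right)} = w \left(g + w\right)$
$d{\left(K,c \right)} = K c + c \left(16 + c\right)$
$h = 33$ ($h = 21 - - 6 \left(16 - 8 - 6\right) = 21 - \left(-6\right) 2 = 21 - -12 = 21 + 12 = 33$)
$0 \left(-13\right) \left(h + 56\right) = 0 \left(-13\right) \left(33 + 56\right) = 0 \cdot 89 = 0$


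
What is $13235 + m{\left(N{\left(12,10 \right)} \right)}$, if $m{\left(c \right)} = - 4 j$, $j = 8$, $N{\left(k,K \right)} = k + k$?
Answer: $13203$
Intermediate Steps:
$N{\left(k,K \right)} = 2 k$
$m{\left(c \right)} = -32$ ($m{\left(c \right)} = \left(-4\right) 8 = -32$)
$13235 + m{\left(N{\left(12,10 \right)} \right)} = 13235 - 32 = 13203$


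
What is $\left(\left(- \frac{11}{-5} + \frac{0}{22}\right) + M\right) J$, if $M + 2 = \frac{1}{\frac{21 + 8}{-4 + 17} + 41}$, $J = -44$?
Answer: $- \frac{13794}{1405} \approx -9.8178$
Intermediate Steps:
$M = - \frac{1111}{562}$ ($M = -2 + \frac{1}{\frac{21 + 8}{-4 + 17} + 41} = -2 + \frac{1}{\frac{29}{13} + 41} = -2 + \frac{1}{\frac{562}{13}} = -2 + \frac{13}{562} = - \frac{1111}{562} \approx -1.9769$)
$\left(\left(- \frac{11}{-5} + \frac{0}{22}\right) + M\right) J = \left(\left(- \frac{11}{-5} + \frac{0}{22}\right) - \frac{1111}{562}\right) \left(-44\right) = \left(\left(\left(-11\right) \left(- \frac{1}{5}\right) + 0 \cdot \frac{1}{22}\right) - \frac{1111}{562}\right) \left(-44\right) = \left(\left(\frac{11}{5} + 0\right) - \frac{1111}{562}\right) \left(-44\right) = \left(\frac{11}{5} - \frac{1111}{562}\right) \left(-44\right) = \frac{627}{2810} \left(-44\right) = - \frac{13794}{1405}$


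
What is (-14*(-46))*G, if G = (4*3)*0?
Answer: 0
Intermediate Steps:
G = 0 (G = 12*0 = 0)
(-14*(-46))*G = -14*(-46)*0 = 644*0 = 0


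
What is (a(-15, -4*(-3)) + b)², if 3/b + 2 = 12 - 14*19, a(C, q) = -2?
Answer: 265225/65536 ≈ 4.0470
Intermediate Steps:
b = -3/256 (b = 3/(-2 + (12 - 14*19)) = 3/(-2 + (12 - 266)) = 3/(-2 - 254) = 3/(-256) = 3*(-1/256) = -3/256 ≈ -0.011719)
(a(-15, -4*(-3)) + b)² = (-2 - 3/256)² = (-515/256)² = 265225/65536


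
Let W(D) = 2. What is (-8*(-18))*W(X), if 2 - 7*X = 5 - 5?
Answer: 288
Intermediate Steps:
X = 2/7 (X = 2/7 - (5 - 5)/7 = 2/7 - 1/7*0 = 2/7 + 0 = 2/7 ≈ 0.28571)
(-8*(-18))*W(X) = -8*(-18)*2 = 144*2 = 288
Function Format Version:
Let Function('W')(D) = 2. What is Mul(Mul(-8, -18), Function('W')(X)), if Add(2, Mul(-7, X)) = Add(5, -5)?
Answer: 288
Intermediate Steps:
X = Rational(2, 7) (X = Add(Rational(2, 7), Mul(Rational(-1, 7), Add(5, -5))) = Add(Rational(2, 7), Mul(Rational(-1, 7), 0)) = Add(Rational(2, 7), 0) = Rational(2, 7) ≈ 0.28571)
Mul(Mul(-8, -18), Function('W')(X)) = Mul(Mul(-8, -18), 2) = Mul(144, 2) = 288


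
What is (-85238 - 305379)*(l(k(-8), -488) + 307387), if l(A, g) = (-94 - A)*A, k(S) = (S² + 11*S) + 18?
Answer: -120276833555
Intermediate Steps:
k(S) = 18 + S² + 11*S
l(A, g) = A*(-94 - A)
(-85238 - 305379)*(l(k(-8), -488) + 307387) = (-85238 - 305379)*(-(18 + (-8)² + 11*(-8))*(94 + (18 + (-8)² + 11*(-8))) + 307387) = -390617*(-(18 + 64 - 88)*(94 + (18 + 64 - 88)) + 307387) = -390617*(-1*(-6)*(94 - 6) + 307387) = -390617*(-1*(-6)*88 + 307387) = -390617*(528 + 307387) = -390617*307915 = -120276833555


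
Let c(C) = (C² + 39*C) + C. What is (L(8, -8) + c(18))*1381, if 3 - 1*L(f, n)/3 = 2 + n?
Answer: 1479051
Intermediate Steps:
c(C) = C² + 40*C
L(f, n) = 3 - 3*n (L(f, n) = 9 - 3*(2 + n) = 9 + (-6 - 3*n) = 3 - 3*n)
(L(8, -8) + c(18))*1381 = ((3 - 3*(-8)) + 18*(40 + 18))*1381 = ((3 + 24) + 18*58)*1381 = (27 + 1044)*1381 = 1071*1381 = 1479051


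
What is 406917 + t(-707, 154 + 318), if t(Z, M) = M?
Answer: 407389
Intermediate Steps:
406917 + t(-707, 154 + 318) = 406917 + (154 + 318) = 406917 + 472 = 407389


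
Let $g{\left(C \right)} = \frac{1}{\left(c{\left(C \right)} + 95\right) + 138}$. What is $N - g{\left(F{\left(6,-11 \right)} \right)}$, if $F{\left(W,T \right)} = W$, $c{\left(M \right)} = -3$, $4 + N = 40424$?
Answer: $\frac{9296599}{230} \approx 40420.0$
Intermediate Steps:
$N = 40420$ ($N = -4 + 40424 = 40420$)
$g{\left(C \right)} = \frac{1}{230}$ ($g{\left(C \right)} = \frac{1}{\left(-3 + 95\right) + 138} = \frac{1}{92 + 138} = \frac{1}{230}$)
$N - g{\left(F{\left(6,-11 \right)} \right)} = 40420 - \frac{1}{230} = \frac{9296599}{230}$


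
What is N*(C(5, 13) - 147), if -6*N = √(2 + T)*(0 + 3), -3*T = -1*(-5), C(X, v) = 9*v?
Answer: 5*√3 ≈ 8.6602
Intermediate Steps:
T = -5/3 (T = -(-1)*(-5)/3 = -⅓*5 = -5/3 ≈ -1.6667)
N = -√3/6 (N = -√(2 - 5/3)*(0 + 3)/6 = -√(⅓)*3/6 = -√3/3*3/6 = -√3/6 ≈ -0.28868)
N*(C(5, 13) - 147) = (-√3/6)*(9*13 - 147) = (-√3/6)*(117 - 147) = -√3/6*(-30) = 5*√3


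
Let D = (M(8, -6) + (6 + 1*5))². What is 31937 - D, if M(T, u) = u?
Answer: 31912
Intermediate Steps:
D = 25 (D = (-6 + (6 + 1*5))² = (-6 + (6 + 5))² = (-6 + 11)² = 5² = 25)
31937 - D = 31937 - 1*25 = 31937 - 25 = 31912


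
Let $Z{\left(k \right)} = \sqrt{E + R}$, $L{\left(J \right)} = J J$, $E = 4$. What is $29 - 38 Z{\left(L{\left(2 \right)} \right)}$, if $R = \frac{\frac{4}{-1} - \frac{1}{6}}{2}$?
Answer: $29 - \frac{19 \sqrt{69}}{3} \approx -23.609$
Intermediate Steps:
$L{\left(J \right)} = J^{2}$
$R = - \frac{25}{12}$ ($R = \left(4 \left(-1\right) - \frac{1}{6}\right) \frac{1}{2} = \left(-4 - \frac{1}{6}\right) \frac{1}{2} = \left(- \frac{25}{6}\right) \frac{1}{2} = - \frac{25}{12} \approx -2.0833$)
$Z{\left(k \right)} = \frac{\sqrt{69}}{6}$ ($Z{\left(k \right)} = \sqrt{4 - \frac{25}{12}} = \sqrt{\frac{23}{12}} = \frac{\sqrt{69}}{6}$)
$29 - 38 Z{\left(L{\left(2 \right)} \right)} = 29 - 38 \frac{\sqrt{69}}{6} = 29 - \frac{19 \sqrt{69}}{3}$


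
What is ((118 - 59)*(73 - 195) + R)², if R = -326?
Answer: 56610576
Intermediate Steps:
((118 - 59)*(73 - 195) + R)² = ((118 - 59)*(73 - 195) - 326)² = (59*(-122) - 326)² = (-7198 - 326)² = (-7524)² = 56610576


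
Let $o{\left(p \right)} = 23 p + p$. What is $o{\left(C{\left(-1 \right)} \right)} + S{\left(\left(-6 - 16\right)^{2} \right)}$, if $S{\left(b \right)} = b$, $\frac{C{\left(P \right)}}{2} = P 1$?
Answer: $436$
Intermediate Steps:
$C{\left(P \right)} = 2 P$ ($C{\left(P \right)} = 2 P 1 = 2 P$)
$o{\left(p \right)} = 24 p$
$o{\left(C{\left(-1 \right)} \right)} + S{\left(\left(-6 - 16\right)^{2} \right)} = 24 \cdot 2 \left(-1\right) + \left(-6 - 16\right)^{2} = 24 \left(-2\right) + \left(-22\right)^{2} = -48 + 484 = 436$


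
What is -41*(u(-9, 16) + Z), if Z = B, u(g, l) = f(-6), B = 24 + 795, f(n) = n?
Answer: -33333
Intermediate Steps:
B = 819
u(g, l) = -6
Z = 819
-41*(u(-9, 16) + Z) = -41*(-6 + 819) = -41*813 = -33333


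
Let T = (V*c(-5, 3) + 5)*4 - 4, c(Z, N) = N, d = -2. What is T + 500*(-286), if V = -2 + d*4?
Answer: -143104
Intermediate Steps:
V = -10 (V = -2 - 2*4 = -2 - 8 = -10)
T = -104 (T = (-10*3 + 5)*4 - 4 = (-30 + 5)*4 - 4 = -25*4 - 4 = -100 - 4 = -104)
T + 500*(-286) = -104 + 500*(-286) = -104 - 143000 = -143104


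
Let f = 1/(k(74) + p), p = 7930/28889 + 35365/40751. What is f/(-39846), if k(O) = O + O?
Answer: -1177255639/6996106867459002 ≈ -1.6827e-7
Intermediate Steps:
k(O) = 2*O
p = 1344814915/1177255639 (p = 7930*(1/28889) + 35365*(1/40751) = 7930/28889 + 35365/40751 = 1344814915/1177255639 ≈ 1.1423)
f = 1177255639/175578649487 (f = 1/(2*74 + 1344814915/1177255639) = 1/(148 + 1344814915/1177255639) = 1/(175578649487/1177255639) = 1177255639/175578649487 ≈ 0.0067050)
f/(-39846) = (1177255639/175578649487)/(-39846) = (1177255639/175578649487)*(-1/39846) = -1177255639/6996106867459002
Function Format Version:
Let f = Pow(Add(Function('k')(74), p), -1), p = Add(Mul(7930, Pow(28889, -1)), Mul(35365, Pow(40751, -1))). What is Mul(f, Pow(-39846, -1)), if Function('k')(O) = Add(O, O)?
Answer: Rational(-1177255639, 6996106867459002) ≈ -1.6827e-7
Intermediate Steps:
Function('k')(O) = Mul(2, O)
p = Rational(1344814915, 1177255639) (p = Add(Mul(7930, Rational(1, 28889)), Mul(35365, Rational(1, 40751))) = Add(Rational(7930, 28889), Rational(35365, 40751)) = Rational(1344814915, 1177255639) ≈ 1.1423)
f = Rational(1177255639, 175578649487) (f = Pow(Add(Mul(2, 74), Rational(1344814915, 1177255639)), -1) = Pow(Add(148, Rational(1344814915, 1177255639)), -1) = Pow(Rational(175578649487, 1177255639), -1) = Rational(1177255639, 175578649487) ≈ 0.0067050)
Mul(f, Pow(-39846, -1)) = Mul(Rational(1177255639, 175578649487), Pow(-39846, -1)) = Mul(Rational(1177255639, 175578649487), Rational(-1, 39846)) = Rational(-1177255639, 6996106867459002)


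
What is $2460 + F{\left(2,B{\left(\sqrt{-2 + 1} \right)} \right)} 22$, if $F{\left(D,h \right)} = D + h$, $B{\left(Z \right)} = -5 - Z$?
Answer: $2394 - 22 i \approx 2394.0 - 22.0 i$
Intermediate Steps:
$2460 + F{\left(2,B{\left(\sqrt{-2 + 1} \right)} \right)} 22 = 2460 + \left(2 - \left(5 + \sqrt{-2 + 1}\right)\right) 22 = 2460 + \left(2 - \left(5 + \sqrt{-1}\right)\right) 22 = 2460 + \left(2 - \left(5 + i\right)\right) 22 = 2460 + \left(-3 - i\right) 22 = 2460 - \left(66 + 22 i\right) = 2394 - 22 i$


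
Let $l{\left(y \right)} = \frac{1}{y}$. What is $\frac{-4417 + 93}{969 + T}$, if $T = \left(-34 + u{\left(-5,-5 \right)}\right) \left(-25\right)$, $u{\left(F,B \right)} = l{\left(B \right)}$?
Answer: $- \frac{1081}{456} \approx -2.3706$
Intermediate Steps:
$u{\left(F,B \right)} = \frac{1}{B}$
$T = 855$ ($T = \left(-34 + \frac{1}{-5}\right) \left(-25\right) = \left(-34 - \frac{1}{5}\right) \left(-25\right) = \left(- \frac{171}{5}\right) \left(-25\right) = 855$)
$\frac{-4417 + 93}{969 + T} = \frac{-4417 + 93}{969 + 855} = - \frac{4324}{1824} = \left(-4324\right) \frac{1}{1824} = - \frac{1081}{456}$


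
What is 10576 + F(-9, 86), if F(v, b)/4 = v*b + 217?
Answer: 8348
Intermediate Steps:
F(v, b) = 868 + 4*b*v (F(v, b) = 4*(v*b + 217) = 4*(b*v + 217) = 4*(217 + b*v) = 868 + 4*b*v)
10576 + F(-9, 86) = 10576 + (868 + 4*86*(-9)) = 10576 + (868 - 3096) = 10576 - 2228 = 8348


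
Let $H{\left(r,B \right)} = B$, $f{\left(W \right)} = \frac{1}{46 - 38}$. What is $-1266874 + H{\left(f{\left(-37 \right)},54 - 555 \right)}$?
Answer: $-1267375$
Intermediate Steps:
$f{\left(W \right)} = \frac{1}{8}$
$-1266874 + H{\left(f{\left(-37 \right)},54 - 555 \right)} = -1266874 + \left(54 - 555\right) = -1266874 - 501 = -1267375$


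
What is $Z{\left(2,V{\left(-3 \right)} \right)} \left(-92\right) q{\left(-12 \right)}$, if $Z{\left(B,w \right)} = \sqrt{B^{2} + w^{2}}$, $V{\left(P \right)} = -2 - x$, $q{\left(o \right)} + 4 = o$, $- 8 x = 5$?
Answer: $184 \sqrt{377} \approx 3572.6$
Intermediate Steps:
$x = - \frac{5}{8}$ ($x = \left(- \frac{1}{8}\right) 5 = - \frac{5}{8} \approx -0.625$)
$q{\left(o \right)} = -4 + o$
$V{\left(P \right)} = - \frac{11}{8}$ ($V{\left(P \right)} = -2 - - \frac{5}{8} = -2 + \frac{5}{8} = - \frac{11}{8}$)
$Z{\left(2,V{\left(-3 \right)} \right)} \left(-92\right) q{\left(-12 \right)} = \sqrt{2^{2} + \left(- \frac{11}{8}\right)^{2}} \left(-92\right) \left(-4 - 12\right) = \sqrt{4 + \frac{121}{64}} \left(-92\right) \left(-16\right) = \sqrt{\frac{377}{64}} \left(-92\right) \left(-16\right) = \frac{\sqrt{377}}{8} \left(-92\right) \left(-16\right) = - \frac{23 \sqrt{377}}{2} \left(-16\right) = 184 \sqrt{377}$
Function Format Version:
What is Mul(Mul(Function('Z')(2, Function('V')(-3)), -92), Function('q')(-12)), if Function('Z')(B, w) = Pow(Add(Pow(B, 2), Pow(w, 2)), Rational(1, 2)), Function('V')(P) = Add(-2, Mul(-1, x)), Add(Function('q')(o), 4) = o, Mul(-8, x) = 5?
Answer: Mul(184, Pow(377, Rational(1, 2))) ≈ 3572.6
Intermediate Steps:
x = Rational(-5, 8) (x = Mul(Rational(-1, 8), 5) = Rational(-5, 8) ≈ -0.62500)
Function('q')(o) = Add(-4, o)
Function('V')(P) = Rational(-11, 8) (Function('V')(P) = Add(-2, Mul(-1, Rational(-5, 8))) = Add(-2, Rational(5, 8)) = Rational(-11, 8))
Mul(Mul(Function('Z')(2, Function('V')(-3)), -92), Function('q')(-12)) = Mul(Mul(Pow(Add(Pow(2, 2), Pow(Rational(-11, 8), 2)), Rational(1, 2)), -92), Add(-4, -12)) = Mul(Mul(Pow(Add(4, Rational(121, 64)), Rational(1, 2)), -92), -16) = Mul(Mul(Pow(Rational(377, 64), Rational(1, 2)), -92), -16) = Mul(Mul(Mul(Rational(1, 8), Pow(377, Rational(1, 2))), -92), -16) = Mul(Mul(Rational(-23, 2), Pow(377, Rational(1, 2))), -16) = Mul(184, Pow(377, Rational(1, 2)))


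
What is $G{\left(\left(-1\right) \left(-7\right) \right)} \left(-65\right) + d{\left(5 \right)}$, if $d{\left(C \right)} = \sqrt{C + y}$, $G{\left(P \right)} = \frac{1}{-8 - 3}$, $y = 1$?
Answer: $\frac{65}{11} + \sqrt{6} \approx 8.3586$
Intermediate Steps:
$G{\left(P \right)} = - \frac{1}{11}$ ($G{\left(P \right)} = \frac{1}{-11} = - \frac{1}{11}$)
$d{\left(C \right)} = \sqrt{1 + C}$ ($d{\left(C \right)} = \sqrt{C + 1} = \sqrt{1 + C}$)
$G{\left(\left(-1\right) \left(-7\right) \right)} \left(-65\right) + d{\left(5 \right)} = \left(- \frac{1}{11}\right) \left(-65\right) + \sqrt{1 + 5} = \frac{65}{11} + \sqrt{6}$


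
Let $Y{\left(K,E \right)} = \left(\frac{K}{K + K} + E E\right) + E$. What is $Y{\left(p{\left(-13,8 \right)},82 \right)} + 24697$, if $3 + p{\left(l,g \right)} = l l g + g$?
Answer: $\frac{63007}{2} \approx 31504.0$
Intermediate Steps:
$p{\left(l,g \right)} = -3 + g + g l^{2}$ ($p{\left(l,g \right)} = -3 + \left(l l g + g\right) = -3 + \left(l^{2} g + g\right) = -3 + \left(g l^{2} + g\right) = -3 + \left(g + g l^{2}\right) = -3 + g + g l^{2}$)
$Y{\left(K,E \right)} = \frac{1}{2} + E + E^{2}$ ($Y{\left(K,E \right)} = \left(\frac{K}{2 K} + E^{2}\right) + E = \left(\frac{1}{2 K} K + E^{2}\right) + E = \left(\frac{1}{2} + E^{2}\right) + E = \frac{1}{2} + E + E^{2}$)
$Y{\left(p{\left(-13,8 \right)},82 \right)} + 24697 = \left(\frac{1}{2} + 82 + 82^{2}\right) + 24697 = \left(\frac{1}{2} + 82 + 6724\right) + 24697 = \frac{13613}{2} + 24697 = \frac{63007}{2}$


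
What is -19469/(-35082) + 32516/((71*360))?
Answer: 1264162/691895 ≈ 1.8271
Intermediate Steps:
-19469/(-35082) + 32516/((71*360)) = -19469*(-1/35082) + 32516/25560 = 19469/35082 + 32516*(1/25560) = 19469/35082 + 8129/6390 = 1264162/691895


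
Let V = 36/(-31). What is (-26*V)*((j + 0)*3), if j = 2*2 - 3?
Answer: 2808/31 ≈ 90.581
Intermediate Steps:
j = 1 (j = 4 - 3 = 1)
V = -36/31 (V = 36*(-1/31) = -36/31 ≈ -1.1613)
(-26*V)*((j + 0)*3) = (-26*(-36/31))*((1 + 0)*3) = 936*(1*3)/31 = (936/31)*3 = 2808/31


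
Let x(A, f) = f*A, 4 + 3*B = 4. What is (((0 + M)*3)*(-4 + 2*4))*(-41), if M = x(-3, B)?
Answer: 0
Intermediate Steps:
B = 0 (B = -4/3 + (1/3)*4 = -4/3 + 4/3 = 0)
x(A, f) = A*f
M = 0 (M = -3*0 = 0)
(((0 + M)*3)*(-4 + 2*4))*(-41) = (((0 + 0)*3)*(-4 + 2*4))*(-41) = ((0*3)*(-4 + 8))*(-41) = (0*4)*(-41) = 0*(-41) = 0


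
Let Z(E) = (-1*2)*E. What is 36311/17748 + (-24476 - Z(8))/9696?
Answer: -1709263/3585096 ≈ -0.47677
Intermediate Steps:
Z(E) = -2*E
36311/17748 + (-24476 - Z(8))/9696 = 36311/17748 + (-24476 - (-2)*8)/9696 = 36311*(1/17748) + (-24476 - 1*(-16))*(1/9696) = 36311/17748 + (-24476 + 16)*(1/9696) = 36311/17748 - 24460*1/9696 = 36311/17748 - 6115/2424 = -1709263/3585096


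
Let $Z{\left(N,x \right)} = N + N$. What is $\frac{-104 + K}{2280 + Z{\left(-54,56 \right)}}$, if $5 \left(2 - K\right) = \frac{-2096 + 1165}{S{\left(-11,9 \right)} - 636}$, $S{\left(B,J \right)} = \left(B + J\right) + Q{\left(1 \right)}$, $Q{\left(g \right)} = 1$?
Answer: $- \frac{6649}{141180} \approx -0.047096$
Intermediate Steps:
$Z{\left(N,x \right)} = 2 N$
$S{\left(B,J \right)} = 1 + B + J$ ($S{\left(B,J \right)} = \left(B + J\right) + 1 = 1 + B + J$)
$K = \frac{111}{65}$ ($K = 2 - \frac{\left(-2096 + 1165\right) \frac{1}{\left(1 - 11 + 9\right) - 636}}{5} = 2 - \frac{\left(-931\right) \frac{1}{-1 - 636}}{5} = 2 - \frac{\left(-931\right) \frac{1}{-637}}{5} = 2 - \frac{\left(-931\right) \left(- \frac{1}{637}\right)}{5} = 2 - \frac{19}{65} = \frac{111}{65} \approx 1.7077$)
$\frac{-104 + K}{2280 + Z{\left(-54,56 \right)}} = \frac{-104 + \frac{111}{65}}{2280 + 2 \left(-54\right)} = - \frac{6649}{65 \left(2280 - 108\right)} = - \frac{6649}{65 \cdot 2172} = \left(- \frac{6649}{65}\right) \frac{1}{2172} = - \frac{6649}{141180}$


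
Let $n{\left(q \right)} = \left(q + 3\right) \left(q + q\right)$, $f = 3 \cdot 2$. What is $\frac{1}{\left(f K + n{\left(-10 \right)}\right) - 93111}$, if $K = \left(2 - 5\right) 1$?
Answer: $- \frac{1}{92989} \approx -1.0754 \cdot 10^{-5}$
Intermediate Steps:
$f = 6$
$K = -3$ ($K = \left(-3\right) 1 = -3$)
$n{\left(q \right)} = 2 q \left(3 + q\right)$ ($n{\left(q \right)} = \left(3 + q\right) 2 q = 2 q \left(3 + q\right)$)
$\frac{1}{\left(f K + n{\left(-10 \right)}\right) - 93111} = \frac{1}{\left(6 \left(-3\right) + 2 \left(-10\right) \left(3 - 10\right)\right) - 93111} = \frac{1}{\left(-18 + 2 \left(-10\right) \left(-7\right)\right) - 93111} = \frac{1}{\left(-18 + 140\right) - 93111} = \frac{1}{122 - 93111} = \frac{1}{-92989} = - \frac{1}{92989}$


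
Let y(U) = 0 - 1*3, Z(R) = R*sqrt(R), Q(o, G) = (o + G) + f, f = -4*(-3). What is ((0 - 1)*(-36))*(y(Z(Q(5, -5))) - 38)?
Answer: -1476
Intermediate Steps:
f = 12
Q(o, G) = 12 + G + o (Q(o, G) = (o + G) + 12 = (G + o) + 12 = 12 + G + o)
Z(R) = R**(3/2)
y(U) = -3 (y(U) = 0 - 3 = -3)
((0 - 1)*(-36))*(y(Z(Q(5, -5))) - 38) = ((0 - 1)*(-36))*(-3 - 38) = -1*(-36)*(-41) = 36*(-41) = -1476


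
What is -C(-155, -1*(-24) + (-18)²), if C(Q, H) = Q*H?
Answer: 53940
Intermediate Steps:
C(Q, H) = H*Q
-C(-155, -1*(-24) + (-18)²) = -(-1*(-24) + (-18)²)*(-155) = -(24 + 324)*(-155) = -348*(-155) = -1*(-53940) = 53940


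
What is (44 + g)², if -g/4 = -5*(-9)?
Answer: 18496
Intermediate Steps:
g = -180 (g = -(-20)*(-9) = -4*45 = -180)
(44 + g)² = (44 - 180)² = (-136)² = 18496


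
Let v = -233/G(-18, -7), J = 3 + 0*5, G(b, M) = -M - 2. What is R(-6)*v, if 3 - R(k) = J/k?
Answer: -1631/10 ≈ -163.10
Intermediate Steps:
G(b, M) = -2 - M
J = 3 (J = 3 + 0 = 3)
R(k) = 3 - 3/k
v = -233/5 (v = -233/(-2 - 1*(-7)) = -233/(-2 + 7) = -233/5 ≈ -46.600)
R(-6)*v = (3 - 3/(-6))*(-233/5) = (3 - 3*(-⅙))*(-233/5) = (3 + ½)*(-233/5) = (7/2)*(-233/5) = -1631/10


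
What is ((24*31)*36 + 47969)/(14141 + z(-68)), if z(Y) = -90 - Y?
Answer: 10679/2017 ≈ 5.2945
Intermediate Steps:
((24*31)*36 + 47969)/(14141 + z(-68)) = ((24*31)*36 + 47969)/(14141 + (-90 - 1*(-68))) = (744*36 + 47969)/(14141 + (-90 + 68)) = (26784 + 47969)/(14141 - 22) = 74753/14119 = 74753*(1/14119) = 10679/2017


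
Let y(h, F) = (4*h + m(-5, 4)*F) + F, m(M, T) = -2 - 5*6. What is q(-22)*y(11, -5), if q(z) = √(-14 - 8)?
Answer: 199*I*√22 ≈ 933.39*I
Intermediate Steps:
m(M, T) = -32 (m(M, T) = -2 - 30 = -32)
q(z) = I*√22 (q(z) = √(-22) = I*√22)
y(h, F) = -31*F + 4*h (y(h, F) = (4*h - 32*F) + F = (-32*F + 4*h) + F = -31*F + 4*h)
q(-22)*y(11, -5) = (I*√22)*(-31*(-5) + 4*11) = (I*√22)*(155 + 44) = (I*√22)*199 = 199*I*√22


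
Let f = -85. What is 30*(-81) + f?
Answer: -2515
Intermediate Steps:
30*(-81) + f = 30*(-81) - 85 = -2430 - 85 = -2515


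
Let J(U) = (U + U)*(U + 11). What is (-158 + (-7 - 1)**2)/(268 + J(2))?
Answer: -47/160 ≈ -0.29375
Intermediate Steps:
J(U) = 2*U*(11 + U) (J(U) = (2*U)*(11 + U) = 2*U*(11 + U))
(-158 + (-7 - 1)**2)/(268 + J(2)) = (-158 + (-7 - 1)**2)/(268 + 2*2*(11 + 2)) = (-158 + (-8)**2)/(268 + 2*2*13) = (-158 + 64)/(268 + 52) = -94/320 = -94*1/320 = -47/160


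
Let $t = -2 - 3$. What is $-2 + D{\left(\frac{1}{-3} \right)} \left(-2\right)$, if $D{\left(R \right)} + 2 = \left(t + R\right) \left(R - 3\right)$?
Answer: $- \frac{302}{9} \approx -33.556$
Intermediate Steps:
$t = -5$
$D{\left(R \right)} = -2 + \left(-5 + R\right) \left(-3 + R\right)$ ($D{\left(R \right)} = -2 + \left(-5 + R\right) \left(R - 3\right) = -2 + \left(-5 + R\right) \left(-3 + R\right)$)
$-2 + D{\left(\frac{1}{-3} \right)} \left(-2\right) = -2 + \left(13 + \left(\frac{1}{-3}\right)^{2} - \frac{8}{-3}\right) \left(-2\right) = -2 + \left(13 + \left(- \frac{1}{3}\right)^{2} - - \frac{8}{3}\right) \left(-2\right) = -2 + \left(13 + \frac{1}{9} + \frac{8}{3}\right) \left(-2\right) = -2 + \frac{142}{9} \left(-2\right) = -2 - \frac{284}{9} = - \frac{302}{9}$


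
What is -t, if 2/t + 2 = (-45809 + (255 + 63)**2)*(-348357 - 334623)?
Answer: 1/18889519351 ≈ 5.2939e-11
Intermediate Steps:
t = -1/18889519351 (t = 2/(-2 + (-45809 + (255 + 63)**2)*(-348357 - 334623)) = 2/(-2 + (-45809 + 318**2)*(-682980)) = 2/(-2 + (-45809 + 101124)*(-682980)) = 2/(-2 + 55315*(-682980)) = 2/(-2 - 37779038700) = 2/(-37779038702) = 2*(-1/37779038702) = -1/18889519351 ≈ -5.2939e-11)
-t = -1*(-1/18889519351) = 1/18889519351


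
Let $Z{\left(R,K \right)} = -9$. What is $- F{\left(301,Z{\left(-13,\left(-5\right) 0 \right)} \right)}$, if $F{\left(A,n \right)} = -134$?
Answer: $134$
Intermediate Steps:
$- F{\left(301,Z{\left(-13,\left(-5\right) 0 \right)} \right)} = \left(-1\right) \left(-134\right) = 134$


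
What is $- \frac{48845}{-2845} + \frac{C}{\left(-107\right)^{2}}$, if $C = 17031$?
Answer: $\frac{121535920}{6514481} \approx 18.656$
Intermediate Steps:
$- \frac{48845}{-2845} + \frac{C}{\left(-107\right)^{2}} = - \frac{48845}{-2845} + \frac{17031}{\left(-107\right)^{2}} = \left(-48845\right) \left(- \frac{1}{2845}\right) + \frac{17031}{11449} = \frac{9769}{569} + 17031 \cdot \frac{1}{11449} = \frac{9769}{569} + \frac{17031}{11449} = \frac{121535920}{6514481}$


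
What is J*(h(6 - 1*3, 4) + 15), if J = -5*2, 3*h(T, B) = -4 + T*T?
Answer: -500/3 ≈ -166.67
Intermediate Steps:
h(T, B) = -4/3 + T**2/3 (h(T, B) = (-4 + T*T)/3 = (-4 + T**2)/3 = -4/3 + T**2/3)
J = -10
J*(h(6 - 1*3, 4) + 15) = -10*((-4/3 + (6 - 1*3)**2/3) + 15) = -10*((-4/3 + (6 - 3)**2/3) + 15) = -10*((-4/3 + (1/3)*3**2) + 15) = -10*((-4/3 + (1/3)*9) + 15) = -10*((-4/3 + 3) + 15) = -10*(5/3 + 15) = -10*50/3 = -500/3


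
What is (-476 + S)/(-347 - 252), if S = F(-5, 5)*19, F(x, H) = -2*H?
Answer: 666/599 ≈ 1.1119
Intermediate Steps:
F(x, H) = -2*H
S = -190 (S = -2*5*19 = -10*19 = -190)
(-476 + S)/(-347 - 252) = (-476 - 190)/(-347 - 252) = -666/(-599) = -666*(-1/599) = 666/599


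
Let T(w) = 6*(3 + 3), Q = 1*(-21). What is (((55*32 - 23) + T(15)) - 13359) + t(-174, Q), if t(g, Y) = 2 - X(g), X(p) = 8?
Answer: -11592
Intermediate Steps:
Q = -21
t(g, Y) = -6 (t(g, Y) = 2 - 1*8 = 2 - 8 = -6)
T(w) = 36 (T(w) = 6*6 = 36)
(((55*32 - 23) + T(15)) - 13359) + t(-174, Q) = (((55*32 - 23) + 36) - 13359) - 6 = (((1760 - 23) + 36) - 13359) - 6 = ((1737 + 36) - 13359) - 6 = (1773 - 13359) - 6 = -11586 - 6 = -11592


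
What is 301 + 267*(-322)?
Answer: -85673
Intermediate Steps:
301 + 267*(-322) = 301 - 85974 = -85673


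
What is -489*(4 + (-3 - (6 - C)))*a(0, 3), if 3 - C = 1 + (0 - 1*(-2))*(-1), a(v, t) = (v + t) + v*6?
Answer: 1467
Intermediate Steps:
a(v, t) = t + 7*v (a(v, t) = (t + v) + 6*v = t + 7*v)
C = 4 (C = 3 - (1 + (0 - 1*(-2))*(-1)) = 3 - (1 + (0 + 2)*(-1)) = 3 - (1 + 2*(-1)) = 3 - (1 - 2) = 3 - 1*(-1) = 3 + 1 = 4)
-489*(4 + (-3 - (6 - C)))*a(0, 3) = -489*(4 + (-3 - (6 - 1*4)))*(3 + 7*0) = -489*(4 + (-3 - (6 - 4)))*(3 + 0) = -489*(4 + (-3 - 1*2))*3 = -489*(4 + (-3 - 2))*3 = -489*(4 - 5)*3 = -(-489)*3 = -489*(-3) = 1467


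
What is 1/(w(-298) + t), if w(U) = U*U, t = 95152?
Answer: 1/183956 ≈ 5.4361e-6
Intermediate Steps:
w(U) = U**2
1/(w(-298) + t) = 1/((-298)**2 + 95152) = 1/(88804 + 95152) = 1/183956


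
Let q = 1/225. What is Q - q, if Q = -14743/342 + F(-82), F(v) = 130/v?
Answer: -1740987/38950 ≈ -44.698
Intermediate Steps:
Q = -626693/14022 (Q = -14743/342 + 130/(-82) = -14743*1/342 + 130*(-1/82) = -14743/342 - 65/41 = -626693/14022 ≈ -44.694)
q = 1/225 ≈ 0.0044444
Q - q = -626693/14022 - 1*1/225 = -626693/14022 - 1/225 = -1740987/38950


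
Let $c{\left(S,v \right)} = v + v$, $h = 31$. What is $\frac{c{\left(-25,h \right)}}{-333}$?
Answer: $- \frac{62}{333} \approx -0.18619$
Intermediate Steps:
$c{\left(S,v \right)} = 2 v$
$\frac{c{\left(-25,h \right)}}{-333} = \frac{2 \cdot 31}{-333} = 62 \left(- \frac{1}{333}\right) = - \frac{62}{333}$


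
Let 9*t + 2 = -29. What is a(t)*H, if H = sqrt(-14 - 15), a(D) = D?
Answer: -31*I*sqrt(29)/9 ≈ -18.549*I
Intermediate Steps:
t = -31/9 (t = -2/9 + (1/9)*(-29) = -2/9 - 29/9 = -31/9 ≈ -3.4444)
H = I*sqrt(29) (H = sqrt(-29) = I*sqrt(29) ≈ 5.3852*I)
a(t)*H = -31*I*sqrt(29)/9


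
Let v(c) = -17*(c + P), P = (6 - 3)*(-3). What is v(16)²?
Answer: 14161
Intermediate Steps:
P = -9 (P = 3*(-3) = -9)
v(c) = 153 - 17*c (v(c) = -17*(c - 9) = -17*(-9 + c) = 153 - 17*c)
v(16)² = (153 - 17*16)² = (153 - 272)² = (-119)² = 14161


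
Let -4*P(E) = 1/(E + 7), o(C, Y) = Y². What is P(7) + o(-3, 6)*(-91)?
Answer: -183457/56 ≈ -3276.0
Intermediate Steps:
P(E) = -1/(4*(7 + E)) (P(E) = -1/(4*(E + 7)) = -1/(4*(7 + E)))
P(7) + o(-3, 6)*(-91) = -1/(28 + 4*7) + 6²*(-91) = -1/(28 + 28) + 36*(-91) = -1/56 - 3276 = -183457/56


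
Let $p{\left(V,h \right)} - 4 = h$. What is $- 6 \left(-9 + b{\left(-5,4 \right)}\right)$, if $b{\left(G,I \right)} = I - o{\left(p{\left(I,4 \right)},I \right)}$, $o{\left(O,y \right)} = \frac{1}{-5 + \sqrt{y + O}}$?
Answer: $\frac{360}{13} - \frac{12 \sqrt{3}}{13} \approx 26.094$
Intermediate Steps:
$p{\left(V,h \right)} = 4 + h$
$o{\left(O,y \right)} = \frac{1}{-5 + \sqrt{O + y}}$
$b{\left(G,I \right)} = I - \frac{1}{-5 + \sqrt{8 + I}}$ ($b{\left(G,I \right)} = I - \frac{1}{-5 + \sqrt{\left(4 + 4\right) + I}} = I - \frac{1}{-5 + \sqrt{8 + I}}$)
$- 6 \left(-9 + b{\left(-5,4 \right)}\right) = - 6 \left(-9 + \frac{-1 + 4 \left(-5 + \sqrt{8 + 4}\right)}{-5 + \sqrt{8 + 4}}\right) = - 6 \left(-9 + \frac{-1 + 4 \left(-5 + \sqrt{12}\right)}{-5 + \sqrt{12}}\right) = - 6 \left(-9 + \frac{-1 + 4 \left(-5 + 2 \sqrt{3}\right)}{-5 + 2 \sqrt{3}}\right) = - 6 \left(-9 + \frac{-1 - \left(20 - 8 \sqrt{3}\right)}{-5 + 2 \sqrt{3}}\right) = - 6 \left(-9 + \frac{-21 + 8 \sqrt{3}}{-5 + 2 \sqrt{3}}\right) = 54 - \frac{6 \left(-21 + 8 \sqrt{3}\right)}{-5 + 2 \sqrt{3}}$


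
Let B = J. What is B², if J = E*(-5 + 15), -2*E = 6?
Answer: 900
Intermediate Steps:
E = -3 (E = -½*6 = -3)
J = -30 (J = -3*(-5 + 15) = -3*10 = -30)
B = -30
B² = (-30)² = 900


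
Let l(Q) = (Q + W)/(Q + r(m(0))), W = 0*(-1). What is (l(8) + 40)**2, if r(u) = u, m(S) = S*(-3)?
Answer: 1681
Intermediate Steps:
m(S) = -3*S
W = 0
l(Q) = 1 (l(Q) = (Q + 0)/(Q - 3*0) = Q/(Q + 0) = Q/Q = 1)
(l(8) + 40)**2 = (1 + 40)**2 = 41**2 = 1681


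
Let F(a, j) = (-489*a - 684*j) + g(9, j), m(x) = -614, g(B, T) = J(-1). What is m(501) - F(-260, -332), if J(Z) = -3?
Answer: -354839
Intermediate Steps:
g(B, T) = -3
F(a, j) = -3 - 684*j - 489*a (F(a, j) = (-489*a - 684*j) - 3 = (-684*j - 489*a) - 3 = -3 - 684*j - 489*a)
m(501) - F(-260, -332) = -614 - (-3 - 684*(-332) - 489*(-260)) = -614 - (-3 + 227088 + 127140) = -614 - 1*354225 = -614 - 354225 = -354839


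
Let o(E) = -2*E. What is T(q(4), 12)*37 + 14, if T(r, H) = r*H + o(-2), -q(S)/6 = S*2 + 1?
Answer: -23814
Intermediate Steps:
q(S) = -6 - 12*S (q(S) = -6*(S*2 + 1) = -6*(2*S + 1) = -6*(1 + 2*S) = -6 - 12*S)
T(r, H) = 4 + H*r (T(r, H) = r*H - 2*(-2) = H*r + 4 = 4 + H*r)
T(q(4), 12)*37 + 14 = (4 + 12*(-6 - 12*4))*37 + 14 = (4 + 12*(-6 - 48))*37 + 14 = (4 + 12*(-54))*37 + 14 = (4 - 648)*37 + 14 = -644*37 + 14 = -23828 + 14 = -23814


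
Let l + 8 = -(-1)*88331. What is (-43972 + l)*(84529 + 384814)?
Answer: 20815831393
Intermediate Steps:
l = 88323 (l = -8 - (-1)*88331 = -8 - 1*(-88331) = -8 + 88331 = 88323)
(-43972 + l)*(84529 + 384814) = (-43972 + 88323)*(84529 + 384814) = 44351*469343 = 20815831393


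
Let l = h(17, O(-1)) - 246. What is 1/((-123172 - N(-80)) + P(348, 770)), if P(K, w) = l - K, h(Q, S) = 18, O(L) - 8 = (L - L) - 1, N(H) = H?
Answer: -1/123668 ≈ -8.0862e-6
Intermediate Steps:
O(L) = 7 (O(L) = 8 + ((L - L) - 1) = 8 + (0 - 1) = 8 - 1 = 7)
l = -228 (l = 18 - 246 = -228)
P(K, w) = -228 - K
1/((-123172 - N(-80)) + P(348, 770)) = 1/((-123172 - 1*(-80)) + (-228 - 1*348)) = 1/((-123172 + 80) + (-228 - 348)) = 1/(-123092 - 576) = 1/(-123668) = -1/123668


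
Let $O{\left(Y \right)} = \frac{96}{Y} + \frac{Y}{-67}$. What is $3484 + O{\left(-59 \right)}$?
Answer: $\frac{13769301}{3953} \approx 3483.3$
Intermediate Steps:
$O{\left(Y \right)} = \frac{96}{Y} - \frac{Y}{67}$ ($O{\left(Y \right)} = \frac{96}{Y} + Y \left(- \frac{1}{67}\right) = \frac{96}{Y} - \frac{Y}{67}$)
$3484 + O{\left(-59 \right)} = 3484 + \left(\frac{96}{-59} - - \frac{59}{67}\right) = 3484 + \left(96 \left(- \frac{1}{59}\right) + \frac{59}{67}\right) = 3484 + \left(- \frac{96}{59} + \frac{59}{67}\right) = 3484 - \frac{2951}{3953} = \frac{13769301}{3953}$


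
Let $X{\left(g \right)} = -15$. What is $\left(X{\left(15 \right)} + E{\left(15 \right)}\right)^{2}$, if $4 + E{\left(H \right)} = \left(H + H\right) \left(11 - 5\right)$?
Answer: $25921$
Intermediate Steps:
$E{\left(H \right)} = -4 + 12 H$ ($E{\left(H \right)} = -4 + \left(H + H\right) \left(11 - 5\right) = -4 + 2 H \left(11 - 5\right) = -4 + 2 H 6 = -4 + 12 H$)
$\left(X{\left(15 \right)} + E{\left(15 \right)}\right)^{2} = \left(-15 + \left(-4 + 12 \cdot 15\right)\right)^{2} = \left(-15 + \left(-4 + 180\right)\right)^{2} = \left(-15 + 176\right)^{2} = 161^{2} = 25921$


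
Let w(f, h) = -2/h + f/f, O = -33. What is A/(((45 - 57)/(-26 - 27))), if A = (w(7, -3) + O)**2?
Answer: 117077/27 ≈ 4336.2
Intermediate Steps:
w(f, h) = 1 - 2/h (w(f, h) = -2/h + 1 = 1 - 2/h)
A = 8836/9 (A = ((-2 - 3)/(-3) - 33)**2 = (-1/3*(-5) - 33)**2 = (5/3 - 33)**2 = (-94/3)**2 = 8836/9 ≈ 981.78)
A/(((45 - 57)/(-26 - 27))) = (8836/9)/((45 - 57)/(-26 - 27)) = (8836/9)/(-12/(-53)) = (8836/9)/(-12*(-1/53)) = (8836/9)/(12/53) = (53/12)*(8836/9) = 117077/27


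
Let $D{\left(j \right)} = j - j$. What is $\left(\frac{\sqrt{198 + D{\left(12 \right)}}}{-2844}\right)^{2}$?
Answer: $\frac{11}{449352} \approx 2.448 \cdot 10^{-5}$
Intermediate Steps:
$D{\left(j \right)} = 0$
$\left(\frac{\sqrt{198 + D{\left(12 \right)}}}{-2844}\right)^{2} = \left(\frac{\sqrt{198 + 0}}{-2844}\right)^{2} = \left(\sqrt{198} \left(- \frac{1}{2844}\right)\right)^{2} = \left(3 \sqrt{22} \left(- \frac{1}{2844}\right)\right)^{2} = \left(- \frac{\sqrt{22}}{948}\right)^{2} = \frac{11}{449352}$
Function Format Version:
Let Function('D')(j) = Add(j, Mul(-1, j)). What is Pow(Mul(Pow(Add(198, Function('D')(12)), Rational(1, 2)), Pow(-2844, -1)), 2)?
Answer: Rational(11, 449352) ≈ 2.4480e-5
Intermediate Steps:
Function('D')(j) = 0
Pow(Mul(Pow(Add(198, Function('D')(12)), Rational(1, 2)), Pow(-2844, -1)), 2) = Pow(Mul(Pow(Add(198, 0), Rational(1, 2)), Pow(-2844, -1)), 2) = Pow(Mul(Pow(198, Rational(1, 2)), Rational(-1, 2844)), 2) = Pow(Mul(Mul(3, Pow(22, Rational(1, 2))), Rational(-1, 2844)), 2) = Pow(Mul(Rational(-1, 948), Pow(22, Rational(1, 2))), 2) = Rational(11, 449352)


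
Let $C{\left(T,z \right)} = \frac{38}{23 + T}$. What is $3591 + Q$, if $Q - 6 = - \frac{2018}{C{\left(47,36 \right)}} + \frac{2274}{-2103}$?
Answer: $- \frac{1617589}{13319} \approx -121.45$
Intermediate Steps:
$Q = - \frac{49446118}{13319}$ ($Q = 6 + \left(- \frac{2018}{38 \frac{1}{23 + 47}} + \frac{2274}{-2103}\right) = 6 + \left(- \frac{2018}{38 \cdot \frac{1}{70}} + 2274 \left(- \frac{1}{2103}\right)\right) = 6 - \left(\frac{758}{701} + \frac{2018}{38 \cdot \frac{1}{70}}\right) = 6 - \left(\frac{758}{701} + \frac{2018}{\frac{19}{35}}\right) = 6 - \frac{49526032}{13319} = - \frac{49446118}{13319} \approx -3712.4$)
$3591 + Q = 3591 - \frac{49446118}{13319} = - \frac{1617589}{13319}$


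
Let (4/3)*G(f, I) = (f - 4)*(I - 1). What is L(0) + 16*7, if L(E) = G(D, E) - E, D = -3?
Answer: 469/4 ≈ 117.25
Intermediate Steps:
G(f, I) = 3*(-1 + I)*(-4 + f)/4 (G(f, I) = 3*((f - 4)*(I - 1))/4 = 3*((-4 + f)*(-1 + I))/4 = 3*((-1 + I)*(-4 + f))/4 = 3*(-1 + I)*(-4 + f)/4)
L(E) = 21/4 - 25*E/4 (L(E) = (3 - 3*E - 3/4*(-3) + (3/4)*E*(-3)) - E = (3 - 3*E + 9/4 - 9*E/4) - E = (21/4 - 21*E/4) - E = 21/4 - 25*E/4)
L(0) + 16*7 = (21/4 - 25/4*0) + 16*7 = (21/4 + 0) + 112 = 21/4 + 112 = 469/4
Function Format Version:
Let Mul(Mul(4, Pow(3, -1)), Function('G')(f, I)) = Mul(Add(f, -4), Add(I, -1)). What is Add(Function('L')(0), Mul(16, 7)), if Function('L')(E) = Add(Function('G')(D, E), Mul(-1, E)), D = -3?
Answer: Rational(469, 4) ≈ 117.25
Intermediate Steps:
Function('G')(f, I) = Mul(Rational(3, 4), Add(-1, I), Add(-4, f)) (Function('G')(f, I) = Mul(Rational(3, 4), Mul(Add(f, -4), Add(I, -1))) = Mul(Rational(3, 4), Mul(Add(-4, f), Add(-1, I))) = Mul(Rational(3, 4), Mul(Add(-1, I), Add(-4, f))) = Mul(Rational(3, 4), Add(-1, I), Add(-4, f)))
Function('L')(E) = Add(Rational(21, 4), Mul(Rational(-25, 4), E)) (Function('L')(E) = Add(Add(3, Mul(-3, E), Mul(Rational(-3, 4), -3), Mul(Rational(3, 4), E, -3)), Mul(-1, E)) = Add(Add(3, Mul(-3, E), Rational(9, 4), Mul(Rational(-9, 4), E)), Mul(-1, E)) = Add(Add(Rational(21, 4), Mul(Rational(-21, 4), E)), Mul(-1, E)) = Add(Rational(21, 4), Mul(Rational(-25, 4), E)))
Add(Function('L')(0), Mul(16, 7)) = Add(Add(Rational(21, 4), Mul(Rational(-25, 4), 0)), Mul(16, 7)) = Add(Add(Rational(21, 4), 0), 112) = Add(Rational(21, 4), 112) = Rational(469, 4)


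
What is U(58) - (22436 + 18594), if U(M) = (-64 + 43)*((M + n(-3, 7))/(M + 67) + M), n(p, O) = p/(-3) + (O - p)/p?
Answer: -5282169/125 ≈ -42257.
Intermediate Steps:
n(p, O) = -p/3 + (O - p)/p (n(p, O) = p*(-⅓) + (O - p)/p = -p/3 + (O - p)/p)
U(M) = -21*M - 21*(-7/3 + M)/(67 + M) (U(M) = (-64 + 43)*((M + (-1 - ⅓*(-3) + 7/(-3)))/(M + 67) + M) = -21*((M + (-1 + 1 + 7*(-⅓)))/(67 + M) + M) = -21*((M + (-1 + 1 - 7/3))/(67 + M) + M) = -21*((M - 7/3)/(67 + M) + M) = -21*((-7/3 + M)/(67 + M) + M) = -21*(M + (-7/3 + M)/(67 + M)) = -21*M - 21*(-7/3 + M)/(67 + M))
U(58) - (22436 + 18594) = 7*(7 - 204*58 - 3*58²)/(67 + 58) - (22436 + 18594) = 7*(7 - 11832 - 3*3364)/125 - 1*41030 = 7*(1/125)*(7 - 11832 - 10092) - 41030 = 7*(1/125)*(-21917) - 41030 = -153419/125 - 41030 = -5282169/125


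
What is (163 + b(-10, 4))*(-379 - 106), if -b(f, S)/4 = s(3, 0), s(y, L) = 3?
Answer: -73235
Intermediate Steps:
b(f, S) = -12 (b(f, S) = -4*3 = -12)
(163 + b(-10, 4))*(-379 - 106) = (163 - 12)*(-379 - 106) = 151*(-485) = -73235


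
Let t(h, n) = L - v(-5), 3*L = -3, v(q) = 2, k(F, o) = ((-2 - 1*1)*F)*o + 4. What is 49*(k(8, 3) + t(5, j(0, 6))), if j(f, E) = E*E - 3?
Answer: -3479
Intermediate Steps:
k(F, o) = 4 - 3*F*o (k(F, o) = ((-2 - 1)*F)*o + 4 = (-3*F)*o + 4 = -3*F*o + 4 = 4 - 3*F*o)
L = -1 (L = (⅓)*(-3) = -1)
j(f, E) = -3 + E² (j(f, E) = E² - 3 = -3 + E²)
t(h, n) = -3 (t(h, n) = -1 - 1*2 = -1 - 2 = -3)
49*(k(8, 3) + t(5, j(0, 6))) = 49*((4 - 3*8*3) - 3) = 49*((4 - 72) - 3) = 49*(-68 - 3) = 49*(-71) = -3479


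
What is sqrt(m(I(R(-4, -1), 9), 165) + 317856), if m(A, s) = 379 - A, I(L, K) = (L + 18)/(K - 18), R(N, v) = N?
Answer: sqrt(2864129)/3 ≈ 564.13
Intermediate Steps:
I(L, K) = (18 + L)/(-18 + K)
sqrt(m(I(R(-4, -1), 9), 165) + 317856) = sqrt((379 - (18 - 4)/(-18 + 9)) + 317856) = sqrt((379 - 14/(-9)) + 317856) = sqrt((379 - (-1)*14/9) + 317856) = sqrt((379 - 1*(-14/9)) + 317856) = sqrt((379 + 14/9) + 317856) = sqrt(3425/9 + 317856) = sqrt(2864129/9) = sqrt(2864129)/3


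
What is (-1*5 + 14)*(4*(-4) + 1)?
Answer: -135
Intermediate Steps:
(-1*5 + 14)*(4*(-4) + 1) = (-5 + 14)*(-16 + 1) = 9*(-15) = -135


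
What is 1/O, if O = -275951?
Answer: -1/275951 ≈ -3.6238e-6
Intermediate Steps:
1/O = 1/(-275951) = -1/275951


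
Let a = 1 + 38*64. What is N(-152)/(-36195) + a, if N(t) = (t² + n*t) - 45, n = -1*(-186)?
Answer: 88067648/36195 ≈ 2433.1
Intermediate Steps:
n = 186
a = 2433 (a = 1 + 2432 = 2433)
N(t) = -45 + t² + 186*t (N(t) = (t² + 186*t) - 45 = -45 + t² + 186*t)
N(-152)/(-36195) + a = (-45 + (-152)² + 186*(-152))/(-36195) + 2433 = (-45 + 23104 - 28272)*(-1/36195) + 2433 = -5213*(-1/36195) + 2433 = 5213/36195 + 2433 = 88067648/36195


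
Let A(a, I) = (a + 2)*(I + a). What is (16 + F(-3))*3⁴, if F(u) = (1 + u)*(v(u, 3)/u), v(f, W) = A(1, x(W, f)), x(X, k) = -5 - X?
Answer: 162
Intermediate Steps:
A(a, I) = (2 + a)*(I + a)
v(f, W) = -12 - 3*W (v(f, W) = 1² + 2*(-5 - W) + 2*1 + (-5 - W)*1 = 1 + (-10 - 2*W) + 2 + (-5 - W) = -12 - 3*W)
F(u) = -21*(1 + u)/u (F(u) = (1 + u)*((-12 - 3*3)/u) = (1 + u)*((-12 - 9)/u) = (1 + u)*(-21/u) = -21*(1 + u)/u)
(16 + F(-3))*3⁴ = (16 + (-21 - 21/(-3)))*3⁴ = (16 + (-21 - 21*(-⅓)))*81 = (16 + (-21 + 7))*81 = (16 - 14)*81 = 2*81 = 162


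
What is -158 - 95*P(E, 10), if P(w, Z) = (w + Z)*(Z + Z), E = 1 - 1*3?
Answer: -15358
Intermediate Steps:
E = -2 (E = 1 - 3 = -2)
P(w, Z) = 2*Z*(Z + w) (P(w, Z) = (Z + w)*(2*Z) = 2*Z*(Z + w))
-158 - 95*P(E, 10) = -158 - 190*10*(10 - 2) = -158 - 190*10*8 = -158 - 95*160 = -158 - 15200 = -15358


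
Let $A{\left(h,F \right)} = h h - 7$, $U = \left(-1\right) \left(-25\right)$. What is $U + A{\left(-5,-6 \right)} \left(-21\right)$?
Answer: $-353$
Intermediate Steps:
$U = 25$
$A{\left(h,F \right)} = -7 + h^{2}$ ($A{\left(h,F \right)} = h^{2} - 7 = -7 + h^{2}$)
$U + A{\left(-5,-6 \right)} \left(-21\right) = 25 + \left(-7 + \left(-5\right)^{2}\right) \left(-21\right) = 25 + \left(-7 + 25\right) \left(-21\right) = 25 + 18 \left(-21\right) = 25 - 378 = -353$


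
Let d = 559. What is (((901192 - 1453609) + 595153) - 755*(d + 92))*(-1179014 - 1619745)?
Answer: 1255996277671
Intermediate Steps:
(((901192 - 1453609) + 595153) - 755*(d + 92))*(-1179014 - 1619745) = (((901192 - 1453609) + 595153) - 755*(559 + 92))*(-1179014 - 1619745) = ((-552417 + 595153) - 755*651)*(-2798759) = (42736 - 491505)*(-2798759) = -448769*(-2798759) = 1255996277671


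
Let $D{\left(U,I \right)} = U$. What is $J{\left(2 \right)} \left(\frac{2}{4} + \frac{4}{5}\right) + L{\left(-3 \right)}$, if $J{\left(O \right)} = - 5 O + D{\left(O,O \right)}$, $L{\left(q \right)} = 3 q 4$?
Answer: $- \frac{232}{5} \approx -46.4$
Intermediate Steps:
$L{\left(q \right)} = 12 q$
$J{\left(O \right)} = - 4 O$ ($J{\left(O \right)} = - 5 O + O = - 4 O$)
$J{\left(2 \right)} \left(\frac{2}{4} + \frac{4}{5}\right) + L{\left(-3 \right)} = \left(-4\right) 2 \left(\frac{2}{4} + \frac{4}{5}\right) + 12 \left(-3\right) = - 8 \left(2 \cdot \frac{1}{4} + 4 \cdot \frac{1}{5}\right) - 36 = - 8 \left(\frac{1}{2} + \frac{4}{5}\right) - 36 = \left(-8\right) \frac{13}{10} - 36 = - \frac{52}{5} - 36 = - \frac{232}{5}$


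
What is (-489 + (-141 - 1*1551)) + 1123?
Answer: -1058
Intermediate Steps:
(-489 + (-141 - 1*1551)) + 1123 = (-489 + (-141 - 1551)) + 1123 = (-489 - 1692) + 1123 = -2181 + 1123 = -1058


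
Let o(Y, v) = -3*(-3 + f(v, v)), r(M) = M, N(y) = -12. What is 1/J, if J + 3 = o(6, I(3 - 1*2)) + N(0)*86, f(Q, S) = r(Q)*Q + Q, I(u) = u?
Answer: -1/1032 ≈ -0.00096899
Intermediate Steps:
f(Q, S) = Q + Q² (f(Q, S) = Q*Q + Q = Q² + Q = Q + Q²)
o(Y, v) = 9 - 3*v*(1 + v) (o(Y, v) = -3*(-3 + v*(1 + v)) = 9 - 3*v*(1 + v))
J = -1032 (J = -3 + ((9 - 3*(3 - 1*2)*(1 + (3 - 1*2))) - 12*86) = -3 + ((9 - 3*(3 - 2)*(1 + (3 - 2))) - 1032) = -3 + ((9 - 3*1*(1 + 1)) - 1032) = -3 + ((9 - 3*1*2) - 1032) = -3 + ((9 - 6) - 1032) = -3 + (3 - 1032) = -3 - 1029 = -1032)
1/J = 1/(-1032) = -1/1032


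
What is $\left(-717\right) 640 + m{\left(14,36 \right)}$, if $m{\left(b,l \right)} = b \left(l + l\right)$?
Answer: $-457872$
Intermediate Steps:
$m{\left(b,l \right)} = 2 b l$ ($m{\left(b,l \right)} = b 2 l = 2 b l$)
$\left(-717\right) 640 + m{\left(14,36 \right)} = \left(-717\right) 640 + 2 \cdot 14 \cdot 36 = -458880 + 1008 = -457872$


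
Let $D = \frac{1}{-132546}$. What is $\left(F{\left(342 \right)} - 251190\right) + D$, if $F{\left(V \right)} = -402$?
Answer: $- \frac{33347513233}{132546} \approx -2.5159 \cdot 10^{5}$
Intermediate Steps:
$D = - \frac{1}{132546} \approx -7.5445 \cdot 10^{-6}$
$\left(F{\left(342 \right)} - 251190\right) + D = \left(-402 - 251190\right) - \frac{1}{132546} = -251592 - \frac{1}{132546} = - \frac{33347513233}{132546}$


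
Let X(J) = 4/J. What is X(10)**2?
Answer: 4/25 ≈ 0.16000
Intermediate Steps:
X(10)**2 = (4/10)**2 = (4*(1/10))**2 = (2/5)**2 = 4/25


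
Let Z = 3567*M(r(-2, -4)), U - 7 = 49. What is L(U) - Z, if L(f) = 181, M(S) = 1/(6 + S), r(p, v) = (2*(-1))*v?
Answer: -1033/14 ≈ -73.786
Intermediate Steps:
r(p, v) = -2*v
U = 56 (U = 7 + 49 = 56)
Z = 3567/14 (Z = 3567/(6 - 2*(-4)) = 3567/(6 + 8) = 3567/14 ≈ 254.79)
L(U) - Z = 181 - 1*3567/14 = 181 - 3567/14 = -1033/14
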